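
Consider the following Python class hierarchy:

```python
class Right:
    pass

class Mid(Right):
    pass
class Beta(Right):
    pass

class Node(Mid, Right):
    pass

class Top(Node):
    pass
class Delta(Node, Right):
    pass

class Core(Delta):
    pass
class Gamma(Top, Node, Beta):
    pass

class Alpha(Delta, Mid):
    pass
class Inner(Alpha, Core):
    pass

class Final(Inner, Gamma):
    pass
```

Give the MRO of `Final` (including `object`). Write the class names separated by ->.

L[Final] = Final + merge(L[Inner], L[Gamma], [Inner Gamma])
  take Inner:  [Inner Alpha Core Delta Node Mid Right object] + [Gamma Top Node Mid Beta Right object] + [Inner Gamma]
  take Alpha:  [Alpha Core Delta Node Mid Right object] + [Gamma Top Node Mid Beta Right object] + [Gamma]
  take Core:  [Core Delta Node Mid Right object] + [Gamma Top Node Mid Beta Right object] + [Gamma]
  take Delta:  [Delta Node Mid Right object] + [Gamma Top Node Mid Beta Right object] + [Gamma]
  take Gamma:  [Node Mid Right object] + [Gamma Top Node Mid Beta Right object] + [Gamma]
  take Top:  [Node Mid Right object] + [Top Node Mid Beta Right object]
  take Node:  [Node Mid Right object] + [Node Mid Beta Right object]
  take Mid:  [Mid Right object] + [Mid Beta Right object]
  take Beta:  [Right object] + [Beta Right object]
  take Right:  [Right object] + [Right object]
  take object:  [object] + [object]

Final -> Inner -> Alpha -> Core -> Delta -> Gamma -> Top -> Node -> Mid -> Beta -> Right -> object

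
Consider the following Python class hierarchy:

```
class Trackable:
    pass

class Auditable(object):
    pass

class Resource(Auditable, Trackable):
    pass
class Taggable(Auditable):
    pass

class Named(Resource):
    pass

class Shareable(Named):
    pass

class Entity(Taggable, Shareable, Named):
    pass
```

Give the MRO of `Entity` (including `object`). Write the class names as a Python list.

L[Entity] = Entity + merge(L[Taggable], L[Shareable], L[Named], [Taggable Shareable Named])
  take Taggable:  [Taggable Auditable object] + [Shareable Named Resource Auditable Trackable object] + [Named Resource Auditable Trackable object] + [Taggable Shareable Named]
  take Shareable:  [Auditable object] + [Shareable Named Resource Auditable Trackable object] + [Named Resource Auditable Trackable object] + [Shareable Named]
  take Named:  [Auditable object] + [Named Resource Auditable Trackable object] + [Named Resource Auditable Trackable object] + [Named]
  take Resource:  [Auditable object] + [Resource Auditable Trackable object] + [Resource Auditable Trackable object]
  take Auditable:  [Auditable object] + [Auditable Trackable object] + [Auditable Trackable object]
  take Trackable:  [object] + [Trackable object] + [Trackable object]
  take object:  [object] + [object] + [object]

[Entity, Taggable, Shareable, Named, Resource, Auditable, Trackable, object]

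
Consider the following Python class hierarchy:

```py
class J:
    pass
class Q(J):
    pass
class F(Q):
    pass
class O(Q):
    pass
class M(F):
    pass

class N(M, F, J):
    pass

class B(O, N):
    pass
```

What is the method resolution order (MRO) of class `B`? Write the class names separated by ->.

L[B] = B + merge(L[O], L[N], [O N])
  take O:  [O Q J object] + [N M F Q J object] + [O N]
  take N:  [Q J object] + [N M F Q J object] + [N]
  take M:  [Q J object] + [M F Q J object]
  take F:  [Q J object] + [F Q J object]
  take Q:  [Q J object] + [Q J object]
  take J:  [J object] + [J object]
  take object:  [object] + [object]

B -> O -> N -> M -> F -> Q -> J -> object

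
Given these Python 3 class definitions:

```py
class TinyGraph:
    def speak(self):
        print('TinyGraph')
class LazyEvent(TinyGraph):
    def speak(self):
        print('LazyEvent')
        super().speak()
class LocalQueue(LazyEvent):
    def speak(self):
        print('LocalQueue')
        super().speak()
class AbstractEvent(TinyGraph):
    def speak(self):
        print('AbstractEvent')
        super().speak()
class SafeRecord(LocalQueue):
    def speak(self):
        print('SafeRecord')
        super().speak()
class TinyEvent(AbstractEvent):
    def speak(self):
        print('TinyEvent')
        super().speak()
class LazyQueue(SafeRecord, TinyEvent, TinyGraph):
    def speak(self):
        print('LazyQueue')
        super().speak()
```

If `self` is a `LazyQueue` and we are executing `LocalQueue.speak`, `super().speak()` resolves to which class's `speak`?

LazyEvent

L[LazyQueue] = LazyQueue + merge(L[SafeRecord], L[TinyEvent], L[TinyGraph], [SafeRecord TinyEvent TinyGraph])
  take SafeRecord:  [SafeRecord LocalQueue LazyEvent TinyGraph object] + [TinyEvent AbstractEvent TinyGraph object] + [TinyGraph object] + [SafeRecord TinyEvent TinyGraph]
  take LocalQueue:  [LocalQueue LazyEvent TinyGraph object] + [TinyEvent AbstractEvent TinyGraph object] + [TinyGraph object] + [TinyEvent TinyGraph]
  take LazyEvent:  [LazyEvent TinyGraph object] + [TinyEvent AbstractEvent TinyGraph object] + [TinyGraph object] + [TinyEvent TinyGraph]
  take TinyEvent:  [TinyGraph object] + [TinyEvent AbstractEvent TinyGraph object] + [TinyGraph object] + [TinyEvent TinyGraph]
  take AbstractEvent:  [TinyGraph object] + [AbstractEvent TinyGraph object] + [TinyGraph object] + [TinyGraph]
  take TinyGraph:  [TinyGraph object] + [TinyGraph object] + [TinyGraph object] + [TinyGraph]
  take object:  [object] + [object] + [object]
MRO: LazyQueue SafeRecord LocalQueue LazyEvent TinyEvent AbstractEvent TinyGraph object
super() in LocalQueue.speak on a LazyQueue instance goes to the class after LocalQueue in LazyQueue's MRO: LazyEvent.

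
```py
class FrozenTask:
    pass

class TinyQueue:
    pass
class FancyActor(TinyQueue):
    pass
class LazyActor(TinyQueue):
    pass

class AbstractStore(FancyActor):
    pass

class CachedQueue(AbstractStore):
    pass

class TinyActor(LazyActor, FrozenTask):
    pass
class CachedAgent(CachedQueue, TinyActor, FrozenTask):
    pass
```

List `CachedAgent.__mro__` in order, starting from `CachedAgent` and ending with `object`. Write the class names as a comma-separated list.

CachedAgent, CachedQueue, AbstractStore, FancyActor, TinyActor, LazyActor, TinyQueue, FrozenTask, object

L[CachedAgent] = CachedAgent + merge(L[CachedQueue], L[TinyActor], L[FrozenTask], [CachedQueue TinyActor FrozenTask])
  take CachedQueue:  [CachedQueue AbstractStore FancyActor TinyQueue object] + [TinyActor LazyActor TinyQueue FrozenTask object] + [FrozenTask object] + [CachedQueue TinyActor FrozenTask]
  take AbstractStore:  [AbstractStore FancyActor TinyQueue object] + [TinyActor LazyActor TinyQueue FrozenTask object] + [FrozenTask object] + [TinyActor FrozenTask]
  take FancyActor:  [FancyActor TinyQueue object] + [TinyActor LazyActor TinyQueue FrozenTask object] + [FrozenTask object] + [TinyActor FrozenTask]
  take TinyActor:  [TinyQueue object] + [TinyActor LazyActor TinyQueue FrozenTask object] + [FrozenTask object] + [TinyActor FrozenTask]
  take LazyActor:  [TinyQueue object] + [LazyActor TinyQueue FrozenTask object] + [FrozenTask object] + [FrozenTask]
  take TinyQueue:  [TinyQueue object] + [TinyQueue FrozenTask object] + [FrozenTask object] + [FrozenTask]
  take FrozenTask:  [object] + [FrozenTask object] + [FrozenTask object] + [FrozenTask]
  take object:  [object] + [object] + [object]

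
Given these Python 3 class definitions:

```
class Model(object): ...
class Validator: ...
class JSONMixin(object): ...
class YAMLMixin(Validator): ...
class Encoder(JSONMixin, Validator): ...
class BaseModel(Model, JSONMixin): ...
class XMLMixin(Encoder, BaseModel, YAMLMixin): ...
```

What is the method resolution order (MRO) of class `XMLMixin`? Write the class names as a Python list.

[XMLMixin, Encoder, BaseModel, Model, JSONMixin, YAMLMixin, Validator, object]

L[XMLMixin] = XMLMixin + merge(L[Encoder], L[BaseModel], L[YAMLMixin], [Encoder BaseModel YAMLMixin])
  take Encoder:  [Encoder JSONMixin Validator object] + [BaseModel Model JSONMixin object] + [YAMLMixin Validator object] + [Encoder BaseModel YAMLMixin]
  take BaseModel:  [JSONMixin Validator object] + [BaseModel Model JSONMixin object] + [YAMLMixin Validator object] + [BaseModel YAMLMixin]
  take Model:  [JSONMixin Validator object] + [Model JSONMixin object] + [YAMLMixin Validator object] + [YAMLMixin]
  take JSONMixin:  [JSONMixin Validator object] + [JSONMixin object] + [YAMLMixin Validator object] + [YAMLMixin]
  take YAMLMixin:  [Validator object] + [object] + [YAMLMixin Validator object] + [YAMLMixin]
  take Validator:  [Validator object] + [object] + [Validator object]
  take object:  [object] + [object] + [object]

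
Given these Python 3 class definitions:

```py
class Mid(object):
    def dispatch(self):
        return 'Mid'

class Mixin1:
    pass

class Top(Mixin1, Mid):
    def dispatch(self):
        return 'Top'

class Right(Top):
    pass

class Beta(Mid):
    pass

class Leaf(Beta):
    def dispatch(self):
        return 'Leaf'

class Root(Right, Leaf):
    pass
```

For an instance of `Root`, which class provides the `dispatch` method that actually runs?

L[Root] = Root + merge(L[Right], L[Leaf], [Right Leaf])
  take Right:  [Right Top Mixin1 Mid object] + [Leaf Beta Mid object] + [Right Leaf]
  take Top:  [Top Mixin1 Mid object] + [Leaf Beta Mid object] + [Leaf]
  take Mixin1:  [Mixin1 Mid object] + [Leaf Beta Mid object] + [Leaf]
  take Leaf:  [Mid object] + [Leaf Beta Mid object] + [Leaf]
  take Beta:  [Mid object] + [Beta Mid object]
  take Mid:  [Mid object] + [Mid object]
  take object:  [object] + [object]
MRO: Root Right Top Mixin1 Leaf Beta Mid object
dispatch is defined in: Leaf, Mid, Top. First along the MRO is Top.

Top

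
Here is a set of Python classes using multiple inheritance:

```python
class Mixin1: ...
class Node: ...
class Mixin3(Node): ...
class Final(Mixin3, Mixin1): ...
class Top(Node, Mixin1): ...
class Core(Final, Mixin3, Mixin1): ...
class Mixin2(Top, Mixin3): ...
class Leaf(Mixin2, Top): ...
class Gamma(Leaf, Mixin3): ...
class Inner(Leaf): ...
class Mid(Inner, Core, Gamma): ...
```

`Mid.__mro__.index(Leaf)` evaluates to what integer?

L[Mid] = Mid + merge(L[Inner], L[Core], L[Gamma], [Inner Core Gamma])
  take Inner:  [Inner Leaf Mixin2 Top Mixin3 Node Mixin1 object] + [Core Final Mixin3 Node Mixin1 object] + [Gamma Leaf Mixin2 Top Mixin3 Node Mixin1 object] + [Inner Core Gamma]
  take Core:  [Leaf Mixin2 Top Mixin3 Node Mixin1 object] + [Core Final Mixin3 Node Mixin1 object] + [Gamma Leaf Mixin2 Top Mixin3 Node Mixin1 object] + [Core Gamma]
  take Final:  [Leaf Mixin2 Top Mixin3 Node Mixin1 object] + [Final Mixin3 Node Mixin1 object] + [Gamma Leaf Mixin2 Top Mixin3 Node Mixin1 object] + [Gamma]
  take Gamma:  [Leaf Mixin2 Top Mixin3 Node Mixin1 object] + [Mixin3 Node Mixin1 object] + [Gamma Leaf Mixin2 Top Mixin3 Node Mixin1 object] + [Gamma]
  take Leaf:  [Leaf Mixin2 Top Mixin3 Node Mixin1 object] + [Mixin3 Node Mixin1 object] + [Leaf Mixin2 Top Mixin3 Node Mixin1 object]
  take Mixin2:  [Mixin2 Top Mixin3 Node Mixin1 object] + [Mixin3 Node Mixin1 object] + [Mixin2 Top Mixin3 Node Mixin1 object]
  take Top:  [Top Mixin3 Node Mixin1 object] + [Mixin3 Node Mixin1 object] + [Top Mixin3 Node Mixin1 object]
  take Mixin3:  [Mixin3 Node Mixin1 object] + [Mixin3 Node Mixin1 object] + [Mixin3 Node Mixin1 object]
  take Node:  [Node Mixin1 object] + [Node Mixin1 object] + [Node Mixin1 object]
  take Mixin1:  [Mixin1 object] + [Mixin1 object] + [Mixin1 object]
  take object:  [object] + [object] + [object]
MRO: Mid Inner Core Final Gamma Leaf Mixin2 Top Mixin3 Node Mixin1 object
Leaf sits at index 5.

5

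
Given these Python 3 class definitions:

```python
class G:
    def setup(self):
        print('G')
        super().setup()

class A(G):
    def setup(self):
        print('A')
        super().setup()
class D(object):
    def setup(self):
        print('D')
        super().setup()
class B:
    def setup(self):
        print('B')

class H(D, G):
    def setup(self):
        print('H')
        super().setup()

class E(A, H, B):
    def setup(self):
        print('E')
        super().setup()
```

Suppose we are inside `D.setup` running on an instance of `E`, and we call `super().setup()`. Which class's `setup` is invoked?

L[E] = E + merge(L[A], L[H], L[B], [A H B])
  take A:  [A G object] + [H D G object] + [B object] + [A H B]
  take H:  [G object] + [H D G object] + [B object] + [H B]
  take D:  [G object] + [D G object] + [B object] + [B]
  take G:  [G object] + [G object] + [B object] + [B]
  take B:  [object] + [object] + [B object] + [B]
  take object:  [object] + [object] + [object]
MRO: E A H D G B object
super() in D.setup on a E instance goes to the class after D in E's MRO: G.

G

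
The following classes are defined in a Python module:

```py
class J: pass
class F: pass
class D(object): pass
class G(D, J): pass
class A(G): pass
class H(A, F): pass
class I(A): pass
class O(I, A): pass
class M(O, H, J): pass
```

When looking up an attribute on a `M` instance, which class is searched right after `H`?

A

L[M] = M + merge(L[O], L[H], L[J], [O H J])
  take O:  [O I A G D J object] + [H A G D J F object] + [J object] + [O H J]
  take I:  [I A G D J object] + [H A G D J F object] + [J object] + [H J]
  take H:  [A G D J object] + [H A G D J F object] + [J object] + [H J]
  take A:  [A G D J object] + [A G D J F object] + [J object] + [J]
  take G:  [G D J object] + [G D J F object] + [J object] + [J]
  take D:  [D J object] + [D J F object] + [J object] + [J]
  take J:  [J object] + [J F object] + [J object] + [J]
  take F:  [object] + [F object] + [object]
  take object:  [object] + [object] + [object]
MRO: M O I H A G D J F object
H is at position 3; next is A.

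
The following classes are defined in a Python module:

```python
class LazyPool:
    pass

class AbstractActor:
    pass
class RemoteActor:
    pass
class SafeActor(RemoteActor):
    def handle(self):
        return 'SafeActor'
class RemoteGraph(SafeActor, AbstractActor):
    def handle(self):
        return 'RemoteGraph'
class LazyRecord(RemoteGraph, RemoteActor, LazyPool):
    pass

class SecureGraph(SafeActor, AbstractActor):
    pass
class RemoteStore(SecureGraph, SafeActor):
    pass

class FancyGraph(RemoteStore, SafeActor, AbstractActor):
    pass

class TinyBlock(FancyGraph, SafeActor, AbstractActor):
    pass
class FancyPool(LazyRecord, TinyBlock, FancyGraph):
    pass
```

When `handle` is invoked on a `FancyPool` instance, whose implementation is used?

L[FancyPool] = FancyPool + merge(L[LazyRecord], L[TinyBlock], L[FancyGraph], [LazyRecord TinyBlock FancyGraph])
  take LazyRecord:  [LazyRecord RemoteGraph SafeActor RemoteActor AbstractActor LazyPool object] + [TinyBlock FancyGraph RemoteStore SecureGraph SafeActor RemoteActor AbstractActor object] + [FancyGraph RemoteStore SecureGraph SafeActor RemoteActor AbstractActor object] + [LazyRecord TinyBlock FancyGraph]
  take RemoteGraph:  [RemoteGraph SafeActor RemoteActor AbstractActor LazyPool object] + [TinyBlock FancyGraph RemoteStore SecureGraph SafeActor RemoteActor AbstractActor object] + [FancyGraph RemoteStore SecureGraph SafeActor RemoteActor AbstractActor object] + [TinyBlock FancyGraph]
  take TinyBlock:  [SafeActor RemoteActor AbstractActor LazyPool object] + [TinyBlock FancyGraph RemoteStore SecureGraph SafeActor RemoteActor AbstractActor object] + [FancyGraph RemoteStore SecureGraph SafeActor RemoteActor AbstractActor object] + [TinyBlock FancyGraph]
  take FancyGraph:  [SafeActor RemoteActor AbstractActor LazyPool object] + [FancyGraph RemoteStore SecureGraph SafeActor RemoteActor AbstractActor object] + [FancyGraph RemoteStore SecureGraph SafeActor RemoteActor AbstractActor object] + [FancyGraph]
  take RemoteStore:  [SafeActor RemoteActor AbstractActor LazyPool object] + [RemoteStore SecureGraph SafeActor RemoteActor AbstractActor object] + [RemoteStore SecureGraph SafeActor RemoteActor AbstractActor object]
  take SecureGraph:  [SafeActor RemoteActor AbstractActor LazyPool object] + [SecureGraph SafeActor RemoteActor AbstractActor object] + [SecureGraph SafeActor RemoteActor AbstractActor object]
  take SafeActor:  [SafeActor RemoteActor AbstractActor LazyPool object] + [SafeActor RemoteActor AbstractActor object] + [SafeActor RemoteActor AbstractActor object]
  take RemoteActor:  [RemoteActor AbstractActor LazyPool object] + [RemoteActor AbstractActor object] + [RemoteActor AbstractActor object]
  take AbstractActor:  [AbstractActor LazyPool object] + [AbstractActor object] + [AbstractActor object]
  take LazyPool:  [LazyPool object] + [object] + [object]
  take object:  [object] + [object] + [object]
MRO: FancyPool LazyRecord RemoteGraph TinyBlock FancyGraph RemoteStore SecureGraph SafeActor RemoteActor AbstractActor LazyPool object
handle is defined in: RemoteGraph, SafeActor. First along the MRO is RemoteGraph.

RemoteGraph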